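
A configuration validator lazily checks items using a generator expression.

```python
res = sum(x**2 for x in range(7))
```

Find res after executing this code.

Step 1: Compute x**2 for each x in range(7):
  x=0: 0**2 = 0
  x=1: 1**2 = 1
  x=2: 2**2 = 4
  x=3: 3**2 = 9
  x=4: 4**2 = 16
  x=5: 5**2 = 25
  x=6: 6**2 = 36
Step 2: sum = 0 + 1 + 4 + 9 + 16 + 25 + 36 = 91.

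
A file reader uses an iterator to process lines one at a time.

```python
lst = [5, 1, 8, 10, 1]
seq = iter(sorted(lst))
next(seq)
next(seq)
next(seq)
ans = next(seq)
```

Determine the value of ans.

Step 1: sorted([5, 1, 8, 10, 1]) = [1, 1, 5, 8, 10].
Step 2: Create iterator and skip 3 elements.
Step 3: next() returns 8.
Therefore ans = 8.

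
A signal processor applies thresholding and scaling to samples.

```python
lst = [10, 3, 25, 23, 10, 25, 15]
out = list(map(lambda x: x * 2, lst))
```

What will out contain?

Step 1: Apply lambda x: x * 2 to each element:
  10 -> 20
  3 -> 6
  25 -> 50
  23 -> 46
  10 -> 20
  25 -> 50
  15 -> 30
Therefore out = [20, 6, 50, 46, 20, 50, 30].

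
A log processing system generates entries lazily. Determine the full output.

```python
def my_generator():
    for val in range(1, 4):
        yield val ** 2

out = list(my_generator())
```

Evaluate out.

Step 1: For each val in range(1, 4), yield val**2:
  val=1: yield 1**2 = 1
  val=2: yield 2**2 = 4
  val=3: yield 3**2 = 9
Therefore out = [1, 4, 9].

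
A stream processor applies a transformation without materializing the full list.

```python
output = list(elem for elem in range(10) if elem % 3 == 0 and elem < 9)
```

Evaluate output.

Step 1: Filter range(10) where elem % 3 == 0 and elem < 9:
  elem=0: both conditions met, included
  elem=1: excluded (1 % 3 != 0)
  elem=2: excluded (2 % 3 != 0)
  elem=3: both conditions met, included
  elem=4: excluded (4 % 3 != 0)
  elem=5: excluded (5 % 3 != 0)
  elem=6: both conditions met, included
  elem=7: excluded (7 % 3 != 0)
  elem=8: excluded (8 % 3 != 0)
  elem=9: excluded (9 >= 9)
Therefore output = [0, 3, 6].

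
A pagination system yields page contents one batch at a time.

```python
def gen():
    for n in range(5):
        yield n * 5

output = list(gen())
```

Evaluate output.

Step 1: For each n in range(5), yield n * 5:
  n=0: yield 0 * 5 = 0
  n=1: yield 1 * 5 = 5
  n=2: yield 2 * 5 = 10
  n=3: yield 3 * 5 = 15
  n=4: yield 4 * 5 = 20
Therefore output = [0, 5, 10, 15, 20].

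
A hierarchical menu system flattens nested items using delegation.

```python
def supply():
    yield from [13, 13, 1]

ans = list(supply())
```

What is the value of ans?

Step 1: yield from delegates to the iterable, yielding each element.
Step 2: Collected values: [13, 13, 1].
Therefore ans = [13, 13, 1].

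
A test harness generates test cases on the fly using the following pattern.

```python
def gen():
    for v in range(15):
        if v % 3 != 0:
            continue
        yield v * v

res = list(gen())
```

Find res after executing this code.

Step 1: Only yield v**2 when v is divisible by 3:
  v=0: 0 % 3 == 0, yield 0**2 = 0
  v=3: 3 % 3 == 0, yield 3**2 = 9
  v=6: 6 % 3 == 0, yield 6**2 = 36
  v=9: 9 % 3 == 0, yield 9**2 = 81
  v=12: 12 % 3 == 0, yield 12**2 = 144
Therefore res = [0, 9, 36, 81, 144].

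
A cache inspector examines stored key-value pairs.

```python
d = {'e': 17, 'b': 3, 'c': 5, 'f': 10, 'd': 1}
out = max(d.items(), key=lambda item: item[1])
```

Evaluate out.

Step 1: Find item with maximum value:
  ('e', 17)
  ('b', 3)
  ('c', 5)
  ('f', 10)
  ('d', 1)
Step 2: Maximum value is 17 at key 'e'.
Therefore out = ('e', 17).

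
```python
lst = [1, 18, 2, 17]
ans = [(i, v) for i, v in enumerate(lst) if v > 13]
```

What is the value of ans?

Step 1: Filter enumerate([1, 18, 2, 17]) keeping v > 13:
  (0, 1): 1 <= 13, excluded
  (1, 18): 18 > 13, included
  (2, 2): 2 <= 13, excluded
  (3, 17): 17 > 13, included
Therefore ans = [(1, 18), (3, 17)].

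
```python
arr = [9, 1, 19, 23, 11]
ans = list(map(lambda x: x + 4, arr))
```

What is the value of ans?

Step 1: Apply lambda x: x + 4 to each element:
  9 -> 13
  1 -> 5
  19 -> 23
  23 -> 27
  11 -> 15
Therefore ans = [13, 5, 23, 27, 15].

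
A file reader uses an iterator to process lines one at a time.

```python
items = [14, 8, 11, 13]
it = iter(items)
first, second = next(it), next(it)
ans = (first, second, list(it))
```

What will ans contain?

Step 1: Create iterator over [14, 8, 11, 13].
Step 2: first = 14, second = 8.
Step 3: Remaining elements: [11, 13].
Therefore ans = (14, 8, [11, 13]).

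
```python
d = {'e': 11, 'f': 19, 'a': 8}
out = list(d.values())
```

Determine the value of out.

Step 1: d.values() returns the dictionary values in insertion order.
Therefore out = [11, 19, 8].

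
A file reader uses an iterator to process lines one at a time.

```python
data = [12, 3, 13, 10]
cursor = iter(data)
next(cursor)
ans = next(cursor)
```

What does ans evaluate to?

Step 1: Create iterator over [12, 3, 13, 10].
Step 2: next() consumes 12.
Step 3: next() returns 3.
Therefore ans = 3.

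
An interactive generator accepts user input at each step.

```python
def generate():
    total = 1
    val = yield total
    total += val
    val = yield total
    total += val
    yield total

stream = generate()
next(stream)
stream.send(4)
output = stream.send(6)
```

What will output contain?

Step 1: next() -> yield total=1.
Step 2: send(4) -> val=4, total = 1+4 = 5, yield 5.
Step 3: send(6) -> val=6, total = 5+6 = 11, yield 11.
Therefore output = 11.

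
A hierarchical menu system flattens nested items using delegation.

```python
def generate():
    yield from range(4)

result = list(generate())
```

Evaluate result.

Step 1: yield from delegates to the iterable, yielding each element.
Step 2: Collected values: [0, 1, 2, 3].
Therefore result = [0, 1, 2, 3].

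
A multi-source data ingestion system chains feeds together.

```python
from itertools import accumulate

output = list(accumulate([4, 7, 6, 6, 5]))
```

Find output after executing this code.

Step 1: accumulate computes running sums:
  + 4 = 4
  + 7 = 11
  + 6 = 17
  + 6 = 23
  + 5 = 28
Therefore output = [4, 11, 17, 23, 28].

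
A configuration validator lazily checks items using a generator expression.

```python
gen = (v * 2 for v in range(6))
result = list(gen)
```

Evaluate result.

Step 1: For each v in range(6), compute v*2:
  v=0: 0*2 = 0
  v=1: 1*2 = 2
  v=2: 2*2 = 4
  v=3: 3*2 = 6
  v=4: 4*2 = 8
  v=5: 5*2 = 10
Therefore result = [0, 2, 4, 6, 8, 10].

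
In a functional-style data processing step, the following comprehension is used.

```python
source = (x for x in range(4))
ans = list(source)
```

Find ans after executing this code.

Step 1: Generator expression iterates range(4): [0, 1, 2, 3].
Step 2: list() collects all values.
Therefore ans = [0, 1, 2, 3].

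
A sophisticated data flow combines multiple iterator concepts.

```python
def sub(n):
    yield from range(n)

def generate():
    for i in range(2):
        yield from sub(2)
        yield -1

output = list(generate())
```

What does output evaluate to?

Step 1: For each i in range(2):
  i=0: yield from sub(2) -> [0, 1], then yield -1
  i=1: yield from sub(2) -> [0, 1], then yield -1
Therefore output = [0, 1, -1, 0, 1, -1].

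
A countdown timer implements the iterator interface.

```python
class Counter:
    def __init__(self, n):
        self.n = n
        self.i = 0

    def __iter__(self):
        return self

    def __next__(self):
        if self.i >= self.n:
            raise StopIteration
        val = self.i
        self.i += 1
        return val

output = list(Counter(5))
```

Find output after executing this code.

Step 1: Counter(5) creates an iterator counting 0 to 4.
Step 2: list() consumes all values: [0, 1, 2, 3, 4].
Therefore output = [0, 1, 2, 3, 4].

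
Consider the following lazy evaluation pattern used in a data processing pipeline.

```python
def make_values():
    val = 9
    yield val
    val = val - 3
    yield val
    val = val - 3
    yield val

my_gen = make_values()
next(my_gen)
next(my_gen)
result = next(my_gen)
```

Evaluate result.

Step 1: Trace through generator execution:
  Yield 1: val starts at 9, yield 9
  Yield 2: val = 9 - 3 = 6, yield 6
  Yield 3: val = 6 - 3 = 3, yield 3
Step 2: First next() gets 9, second next() gets the second value, third next() yields 3.
Therefore result = 3.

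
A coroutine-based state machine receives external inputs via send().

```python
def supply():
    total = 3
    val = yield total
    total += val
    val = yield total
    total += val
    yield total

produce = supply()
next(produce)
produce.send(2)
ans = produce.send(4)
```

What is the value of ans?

Step 1: next() -> yield total=3.
Step 2: send(2) -> val=2, total = 3+2 = 5, yield 5.
Step 3: send(4) -> val=4, total = 5+4 = 9, yield 9.
Therefore ans = 9.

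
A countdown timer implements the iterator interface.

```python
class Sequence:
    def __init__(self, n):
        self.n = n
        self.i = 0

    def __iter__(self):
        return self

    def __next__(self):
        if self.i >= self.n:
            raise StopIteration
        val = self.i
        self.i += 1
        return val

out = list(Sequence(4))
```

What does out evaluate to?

Step 1: Sequence(4) creates an iterator counting 0 to 3.
Step 2: list() consumes all values: [0, 1, 2, 3].
Therefore out = [0, 1, 2, 3].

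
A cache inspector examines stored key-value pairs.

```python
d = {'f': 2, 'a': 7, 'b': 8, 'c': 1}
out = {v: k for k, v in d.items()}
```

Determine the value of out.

Step 1: Invert dict (swap keys and values):
  'f': 2 -> 2: 'f'
  'a': 7 -> 7: 'a'
  'b': 8 -> 8: 'b'
  'c': 1 -> 1: 'c'
Therefore out = {2: 'f', 7: 'a', 8: 'b', 1: 'c'}.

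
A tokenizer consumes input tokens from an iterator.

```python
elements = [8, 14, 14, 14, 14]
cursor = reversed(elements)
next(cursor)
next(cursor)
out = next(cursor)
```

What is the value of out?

Step 1: reversed([8, 14, 14, 14, 14]) gives iterator: [14, 14, 14, 14, 8].
Step 2: First next() = 14, second next() = 14.
Step 3: Third next() = 14.
Therefore out = 14.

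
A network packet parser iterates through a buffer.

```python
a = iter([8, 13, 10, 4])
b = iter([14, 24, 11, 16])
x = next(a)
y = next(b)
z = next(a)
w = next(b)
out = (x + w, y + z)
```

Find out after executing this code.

Step 1: a iterates [8, 13, 10, 4], b iterates [14, 24, 11, 16].
Step 2: x = next(a) = 8, y = next(b) = 14.
Step 3: z = next(a) = 13, w = next(b) = 24.
Step 4: out = (8 + 24, 14 + 13) = (32, 27).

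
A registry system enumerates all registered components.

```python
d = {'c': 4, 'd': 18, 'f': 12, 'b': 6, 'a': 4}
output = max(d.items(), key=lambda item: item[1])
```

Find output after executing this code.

Step 1: Find item with maximum value:
  ('c', 4)
  ('d', 18)
  ('f', 12)
  ('b', 6)
  ('a', 4)
Step 2: Maximum value is 18 at key 'd'.
Therefore output = ('d', 18).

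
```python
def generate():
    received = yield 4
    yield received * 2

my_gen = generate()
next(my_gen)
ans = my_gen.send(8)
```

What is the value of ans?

Step 1: next(my_gen) advances to first yield, producing 4.
Step 2: send(8) resumes, received = 8.
Step 3: yield received * 2 = 8 * 2 = 16.
Therefore ans = 16.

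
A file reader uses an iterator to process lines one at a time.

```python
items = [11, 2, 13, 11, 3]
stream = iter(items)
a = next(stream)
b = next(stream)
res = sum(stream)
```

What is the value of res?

Step 1: Create iterator over [11, 2, 13, 11, 3].
Step 2: a = next() = 11, b = next() = 2.
Step 3: sum() of remaining [13, 11, 3] = 27.
Therefore res = 27.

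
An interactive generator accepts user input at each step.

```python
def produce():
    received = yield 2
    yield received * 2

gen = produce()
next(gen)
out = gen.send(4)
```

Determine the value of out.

Step 1: next(gen) advances to first yield, producing 2.
Step 2: send(4) resumes, received = 4.
Step 3: yield received * 2 = 4 * 2 = 8.
Therefore out = 8.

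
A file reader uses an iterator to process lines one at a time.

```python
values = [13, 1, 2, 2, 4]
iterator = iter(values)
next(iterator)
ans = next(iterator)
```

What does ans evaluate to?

Step 1: Create iterator over [13, 1, 2, 2, 4].
Step 2: next() consumes 13.
Step 3: next() returns 1.
Therefore ans = 1.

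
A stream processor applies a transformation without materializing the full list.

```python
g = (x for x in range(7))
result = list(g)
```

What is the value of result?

Step 1: Generator expression iterates range(7): [0, 1, 2, 3, 4, 5, 6].
Step 2: list() collects all values.
Therefore result = [0, 1, 2, 3, 4, 5, 6].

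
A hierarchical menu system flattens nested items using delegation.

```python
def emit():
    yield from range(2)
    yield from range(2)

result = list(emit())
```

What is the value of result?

Step 1: Trace yields in order:
  yield 0
  yield 1
  yield 0
  yield 1
Therefore result = [0, 1, 0, 1].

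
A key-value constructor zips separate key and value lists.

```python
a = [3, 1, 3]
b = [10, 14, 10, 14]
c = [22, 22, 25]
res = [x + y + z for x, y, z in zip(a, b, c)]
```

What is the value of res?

Step 1: zip three lists (truncates to shortest, len=3):
  3 + 10 + 22 = 35
  1 + 14 + 22 = 37
  3 + 10 + 25 = 38
Therefore res = [35, 37, 38].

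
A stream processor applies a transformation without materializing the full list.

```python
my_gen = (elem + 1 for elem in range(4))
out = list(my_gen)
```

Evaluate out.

Step 1: For each elem in range(4), compute elem+1:
  elem=0: 0+1 = 1
  elem=1: 1+1 = 2
  elem=2: 2+1 = 3
  elem=3: 3+1 = 4
Therefore out = [1, 2, 3, 4].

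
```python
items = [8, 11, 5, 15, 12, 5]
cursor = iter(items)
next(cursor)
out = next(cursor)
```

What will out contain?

Step 1: Create iterator over [8, 11, 5, 15, 12, 5].
Step 2: next() consumes 8.
Step 3: next() returns 11.
Therefore out = 11.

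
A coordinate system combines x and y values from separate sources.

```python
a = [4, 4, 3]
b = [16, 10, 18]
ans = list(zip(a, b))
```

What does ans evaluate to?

Step 1: zip pairs elements at same index:
  Index 0: (4, 16)
  Index 1: (4, 10)
  Index 2: (3, 18)
Therefore ans = [(4, 16), (4, 10), (3, 18)].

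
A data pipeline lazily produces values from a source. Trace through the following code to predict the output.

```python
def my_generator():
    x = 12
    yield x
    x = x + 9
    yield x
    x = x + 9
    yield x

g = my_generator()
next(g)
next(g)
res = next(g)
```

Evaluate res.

Step 1: Trace through generator execution:
  Yield 1: x starts at 12, yield 12
  Yield 2: x = 12 + 9 = 21, yield 21
  Yield 3: x = 21 + 9 = 30, yield 30
Step 2: First next() gets 12, second next() gets the second value, third next() yields 30.
Therefore res = 30.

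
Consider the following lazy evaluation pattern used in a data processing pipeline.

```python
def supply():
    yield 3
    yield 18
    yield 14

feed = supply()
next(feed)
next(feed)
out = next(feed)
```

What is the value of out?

Step 1: supply() creates a generator.
Step 2: next(feed) yields 3 (consumed and discarded).
Step 3: next(feed) yields 18 (consumed and discarded).
Step 4: next(feed) yields 14, assigned to out.
Therefore out = 14.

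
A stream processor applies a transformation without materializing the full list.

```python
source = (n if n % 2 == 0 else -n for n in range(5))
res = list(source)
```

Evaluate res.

Step 1: For each n in range(5), yield n if even, else -n:
  n=0: even, yield 0
  n=1: odd, yield -1
  n=2: even, yield 2
  n=3: odd, yield -3
  n=4: even, yield 4
Therefore res = [0, -1, 2, -3, 4].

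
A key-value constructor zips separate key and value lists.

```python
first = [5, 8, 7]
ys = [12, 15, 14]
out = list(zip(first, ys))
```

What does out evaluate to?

Step 1: zip pairs elements at same index:
  Index 0: (5, 12)
  Index 1: (8, 15)
  Index 2: (7, 14)
Therefore out = [(5, 12), (8, 15), (7, 14)].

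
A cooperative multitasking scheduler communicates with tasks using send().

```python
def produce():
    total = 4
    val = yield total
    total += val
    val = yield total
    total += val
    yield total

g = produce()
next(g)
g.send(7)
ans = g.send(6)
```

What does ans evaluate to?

Step 1: next() -> yield total=4.
Step 2: send(7) -> val=7, total = 4+7 = 11, yield 11.
Step 3: send(6) -> val=6, total = 11+6 = 17, yield 17.
Therefore ans = 17.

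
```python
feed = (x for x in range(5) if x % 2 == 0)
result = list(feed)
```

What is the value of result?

Step 1: Filter range(5) keeping only even values:
  x=0: even, included
  x=1: odd, excluded
  x=2: even, included
  x=3: odd, excluded
  x=4: even, included
Therefore result = [0, 2, 4].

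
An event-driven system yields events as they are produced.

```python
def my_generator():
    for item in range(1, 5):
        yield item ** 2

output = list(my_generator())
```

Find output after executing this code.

Step 1: For each item in range(1, 5), yield item**2:
  item=1: yield 1**2 = 1
  item=2: yield 2**2 = 4
  item=3: yield 3**2 = 9
  item=4: yield 4**2 = 16
Therefore output = [1, 4, 9, 16].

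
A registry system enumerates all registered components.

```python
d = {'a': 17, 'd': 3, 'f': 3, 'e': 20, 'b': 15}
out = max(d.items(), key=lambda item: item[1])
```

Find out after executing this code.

Step 1: Find item with maximum value:
  ('a', 17)
  ('d', 3)
  ('f', 3)
  ('e', 20)
  ('b', 15)
Step 2: Maximum value is 20 at key 'e'.
Therefore out = ('e', 20).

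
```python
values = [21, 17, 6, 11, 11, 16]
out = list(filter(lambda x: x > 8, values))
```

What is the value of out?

Step 1: Filter elements > 8:
  21: kept
  17: kept
  6: removed
  11: kept
  11: kept
  16: kept
Therefore out = [21, 17, 11, 11, 16].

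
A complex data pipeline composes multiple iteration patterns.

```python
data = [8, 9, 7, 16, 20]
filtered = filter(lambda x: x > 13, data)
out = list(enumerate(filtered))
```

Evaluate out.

Step 1: Filter [8, 9, 7, 16, 20] for > 13: [16, 20].
Step 2: enumerate re-indexes from 0: [(0, 16), (1, 20)].
Therefore out = [(0, 16), (1, 20)].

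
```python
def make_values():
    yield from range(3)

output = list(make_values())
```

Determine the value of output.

Step 1: yield from delegates to the iterable, yielding each element.
Step 2: Collected values: [0, 1, 2].
Therefore output = [0, 1, 2].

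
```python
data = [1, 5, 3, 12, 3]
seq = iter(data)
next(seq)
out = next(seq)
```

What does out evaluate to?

Step 1: Create iterator over [1, 5, 3, 12, 3].
Step 2: next() consumes 1.
Step 3: next() returns 5.
Therefore out = 5.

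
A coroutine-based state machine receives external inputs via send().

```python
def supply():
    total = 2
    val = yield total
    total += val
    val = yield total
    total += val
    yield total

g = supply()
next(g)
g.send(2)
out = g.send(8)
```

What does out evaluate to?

Step 1: next() -> yield total=2.
Step 2: send(2) -> val=2, total = 2+2 = 4, yield 4.
Step 3: send(8) -> val=8, total = 4+8 = 12, yield 12.
Therefore out = 12.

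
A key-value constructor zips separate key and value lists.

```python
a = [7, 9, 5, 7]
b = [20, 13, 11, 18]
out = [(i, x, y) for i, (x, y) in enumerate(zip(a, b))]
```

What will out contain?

Step 1: enumerate(zip(a, b)) gives index with paired elements:
  i=0: (7, 20)
  i=1: (9, 13)
  i=2: (5, 11)
  i=3: (7, 18)
Therefore out = [(0, 7, 20), (1, 9, 13), (2, 5, 11), (3, 7, 18)].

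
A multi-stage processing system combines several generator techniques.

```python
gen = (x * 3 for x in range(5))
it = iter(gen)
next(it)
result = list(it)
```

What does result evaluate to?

Step 1: Generator produces [0, 3, 6, 9, 12].
Step 2: next(it) consumes first element (0).
Step 3: list(it) collects remaining: [3, 6, 9, 12].
Therefore result = [3, 6, 9, 12].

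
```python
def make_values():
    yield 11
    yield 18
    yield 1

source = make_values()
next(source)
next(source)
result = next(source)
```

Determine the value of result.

Step 1: make_values() creates a generator.
Step 2: next(source) yields 11 (consumed and discarded).
Step 3: next(source) yields 18 (consumed and discarded).
Step 4: next(source) yields 1, assigned to result.
Therefore result = 1.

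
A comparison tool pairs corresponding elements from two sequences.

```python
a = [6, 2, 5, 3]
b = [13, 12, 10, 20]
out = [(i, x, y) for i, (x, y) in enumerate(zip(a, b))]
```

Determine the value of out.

Step 1: enumerate(zip(a, b)) gives index with paired elements:
  i=0: (6, 13)
  i=1: (2, 12)
  i=2: (5, 10)
  i=3: (3, 20)
Therefore out = [(0, 6, 13), (1, 2, 12), (2, 5, 10), (3, 3, 20)].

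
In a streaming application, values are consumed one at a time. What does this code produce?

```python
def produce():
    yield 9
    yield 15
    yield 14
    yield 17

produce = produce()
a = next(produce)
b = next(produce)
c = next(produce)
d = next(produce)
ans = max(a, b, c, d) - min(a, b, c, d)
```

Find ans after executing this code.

Step 1: Create generator and consume all values:
  a = next(produce) = 9
  b = next(produce) = 15
  c = next(produce) = 14
  d = next(produce) = 17
Step 2: max = 17, min = 9, ans = 17 - 9 = 8.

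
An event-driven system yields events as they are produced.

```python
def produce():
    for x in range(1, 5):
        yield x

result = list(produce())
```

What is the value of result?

Step 1: The generator yields each value from range(1, 5).
Step 2: list() consumes all yields: [1, 2, 3, 4].
Therefore result = [1, 2, 3, 4].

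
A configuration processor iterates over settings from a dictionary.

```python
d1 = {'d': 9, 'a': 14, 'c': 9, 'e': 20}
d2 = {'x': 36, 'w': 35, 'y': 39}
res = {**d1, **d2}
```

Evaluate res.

Step 1: Merge d1 and d2 (d2 values override on key conflicts).
Step 2: d1 has keys ['d', 'a', 'c', 'e'], d2 has keys ['x', 'w', 'y'].
Therefore res = {'d': 9, 'a': 14, 'c': 9, 'e': 20, 'x': 36, 'w': 35, 'y': 39}.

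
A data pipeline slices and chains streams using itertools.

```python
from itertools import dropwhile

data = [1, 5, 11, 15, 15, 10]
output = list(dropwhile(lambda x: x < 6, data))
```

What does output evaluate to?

Step 1: dropwhile drops elements while < 6:
  1 < 6: dropped
  5 < 6: dropped
  11: kept (dropping stopped)
Step 2: Remaining elements kept regardless of condition.
Therefore output = [11, 15, 15, 10].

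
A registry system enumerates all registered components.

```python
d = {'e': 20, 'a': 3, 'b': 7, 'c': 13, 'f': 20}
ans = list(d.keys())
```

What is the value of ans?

Step 1: d.keys() returns the dictionary keys in insertion order.
Therefore ans = ['e', 'a', 'b', 'c', 'f'].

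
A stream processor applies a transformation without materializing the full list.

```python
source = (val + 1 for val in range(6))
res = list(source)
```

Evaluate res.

Step 1: For each val in range(6), compute val+1:
  val=0: 0+1 = 1
  val=1: 1+1 = 2
  val=2: 2+1 = 3
  val=3: 3+1 = 4
  val=4: 4+1 = 5
  val=5: 5+1 = 6
Therefore res = [1, 2, 3, 4, 5, 6].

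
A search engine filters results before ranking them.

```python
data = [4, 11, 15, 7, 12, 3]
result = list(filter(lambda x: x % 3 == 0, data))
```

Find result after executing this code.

Step 1: Filter elements divisible by 3:
  4 % 3 = 1: removed
  11 % 3 = 2: removed
  15 % 3 = 0: kept
  7 % 3 = 1: removed
  12 % 3 = 0: kept
  3 % 3 = 0: kept
Therefore result = [15, 12, 3].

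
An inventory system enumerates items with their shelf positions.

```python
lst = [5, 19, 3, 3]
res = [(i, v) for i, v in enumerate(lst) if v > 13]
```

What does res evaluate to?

Step 1: Filter enumerate([5, 19, 3, 3]) keeping v > 13:
  (0, 5): 5 <= 13, excluded
  (1, 19): 19 > 13, included
  (2, 3): 3 <= 13, excluded
  (3, 3): 3 <= 13, excluded
Therefore res = [(1, 19)].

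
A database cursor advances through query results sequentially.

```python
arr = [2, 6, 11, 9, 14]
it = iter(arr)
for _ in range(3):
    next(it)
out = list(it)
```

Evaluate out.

Step 1: Create iterator over [2, 6, 11, 9, 14].
Step 2: Advance 3 positions (consuming [2, 6, 11]).
Step 3: list() collects remaining elements: [9, 14].
Therefore out = [9, 14].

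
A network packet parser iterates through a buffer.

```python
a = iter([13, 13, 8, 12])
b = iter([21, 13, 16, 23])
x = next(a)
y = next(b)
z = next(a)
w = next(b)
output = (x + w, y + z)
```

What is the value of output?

Step 1: a iterates [13, 13, 8, 12], b iterates [21, 13, 16, 23].
Step 2: x = next(a) = 13, y = next(b) = 21.
Step 3: z = next(a) = 13, w = next(b) = 13.
Step 4: output = (13 + 13, 21 + 13) = (26, 34).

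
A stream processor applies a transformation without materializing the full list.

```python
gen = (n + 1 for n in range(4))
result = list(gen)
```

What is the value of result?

Step 1: For each n in range(4), compute n+1:
  n=0: 0+1 = 1
  n=1: 1+1 = 2
  n=2: 2+1 = 3
  n=3: 3+1 = 4
Therefore result = [1, 2, 3, 4].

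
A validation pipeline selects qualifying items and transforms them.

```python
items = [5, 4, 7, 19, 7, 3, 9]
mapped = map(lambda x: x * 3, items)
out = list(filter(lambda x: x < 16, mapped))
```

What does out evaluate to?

Step 1: Map x * 3:
  5 -> 15
  4 -> 12
  7 -> 21
  19 -> 57
  7 -> 21
  3 -> 9
  9 -> 27
Step 2: Filter for < 16:
  15: kept
  12: kept
  21: removed
  57: removed
  21: removed
  9: kept
  27: removed
Therefore out = [15, 12, 9].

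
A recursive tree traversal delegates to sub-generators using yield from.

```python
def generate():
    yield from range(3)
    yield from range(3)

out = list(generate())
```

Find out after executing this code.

Step 1: Trace yields in order:
  yield 0
  yield 1
  yield 2
  yield 0
  yield 1
  yield 2
Therefore out = [0, 1, 2, 0, 1, 2].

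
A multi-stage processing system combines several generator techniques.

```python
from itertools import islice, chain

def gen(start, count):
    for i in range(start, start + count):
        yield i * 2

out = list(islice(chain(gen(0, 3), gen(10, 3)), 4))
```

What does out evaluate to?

Step 1: gen(0, 3) yields [0, 2, 4].
Step 2: gen(10, 3) yields [20, 22, 24].
Step 3: chain concatenates: [0, 2, 4, 20, 22, 24].
Step 4: islice takes first 4: [0, 2, 4, 20].
Therefore out = [0, 2, 4, 20].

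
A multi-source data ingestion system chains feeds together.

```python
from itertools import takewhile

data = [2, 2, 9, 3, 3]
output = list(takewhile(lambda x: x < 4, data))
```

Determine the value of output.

Step 1: takewhile stops at first element >= 4:
  2 < 4: take
  2 < 4: take
  9 >= 4: stop
Therefore output = [2, 2].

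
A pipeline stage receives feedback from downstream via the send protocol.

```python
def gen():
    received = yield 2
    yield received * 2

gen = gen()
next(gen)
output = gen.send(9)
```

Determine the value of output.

Step 1: next(gen) advances to first yield, producing 2.
Step 2: send(9) resumes, received = 9.
Step 3: yield received * 2 = 9 * 2 = 18.
Therefore output = 18.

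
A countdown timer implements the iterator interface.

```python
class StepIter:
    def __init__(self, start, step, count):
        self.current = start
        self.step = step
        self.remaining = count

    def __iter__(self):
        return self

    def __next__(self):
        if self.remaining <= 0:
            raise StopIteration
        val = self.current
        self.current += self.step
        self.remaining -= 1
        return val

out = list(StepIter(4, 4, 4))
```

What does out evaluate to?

Step 1: StepIter starts at 4, increments by 4, for 4 steps:
  Yield 4, then current += 4
  Yield 8, then current += 4
  Yield 12, then current += 4
  Yield 16, then current += 4
Therefore out = [4, 8, 12, 16].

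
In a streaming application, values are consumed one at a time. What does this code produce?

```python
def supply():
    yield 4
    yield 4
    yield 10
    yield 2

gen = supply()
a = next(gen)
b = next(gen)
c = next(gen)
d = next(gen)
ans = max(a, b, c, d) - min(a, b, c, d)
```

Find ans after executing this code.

Step 1: Create generator and consume all values:
  a = next(gen) = 4
  b = next(gen) = 4
  c = next(gen) = 10
  d = next(gen) = 2
Step 2: max = 10, min = 2, ans = 10 - 2 = 8.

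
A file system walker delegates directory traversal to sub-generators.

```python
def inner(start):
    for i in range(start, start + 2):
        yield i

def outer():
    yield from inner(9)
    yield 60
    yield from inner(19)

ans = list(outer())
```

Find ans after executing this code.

Step 1: outer() delegates to inner(9):
  yield 9
  yield 10
Step 2: yield 60
Step 3: Delegates to inner(19):
  yield 19
  yield 20
Therefore ans = [9, 10, 60, 19, 20].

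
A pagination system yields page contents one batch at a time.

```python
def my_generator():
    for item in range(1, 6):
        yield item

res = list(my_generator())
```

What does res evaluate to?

Step 1: The generator yields each value from range(1, 6).
Step 2: list() consumes all yields: [1, 2, 3, 4, 5].
Therefore res = [1, 2, 3, 4, 5].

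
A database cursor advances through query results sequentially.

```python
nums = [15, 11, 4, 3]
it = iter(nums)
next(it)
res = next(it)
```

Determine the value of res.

Step 1: Create iterator over [15, 11, 4, 3].
Step 2: next() consumes 15.
Step 3: next() returns 11.
Therefore res = 11.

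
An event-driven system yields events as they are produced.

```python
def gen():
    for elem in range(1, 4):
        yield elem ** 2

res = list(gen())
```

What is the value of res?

Step 1: For each elem in range(1, 4), yield elem**2:
  elem=1: yield 1**2 = 1
  elem=2: yield 2**2 = 4
  elem=3: yield 3**2 = 9
Therefore res = [1, 4, 9].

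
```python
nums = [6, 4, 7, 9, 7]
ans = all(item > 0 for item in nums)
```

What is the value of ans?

Step 1: Check item > 0 for each element in [6, 4, 7, 9, 7]:
  6 > 0: True
  4 > 0: True
  7 > 0: True
  9 > 0: True
  7 > 0: True
Step 2: all() returns True.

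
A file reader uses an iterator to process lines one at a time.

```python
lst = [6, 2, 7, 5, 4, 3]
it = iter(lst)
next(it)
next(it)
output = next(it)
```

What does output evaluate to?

Step 1: Create iterator over [6, 2, 7, 5, 4, 3].
Step 2: next() consumes 6.
Step 3: next() consumes 2.
Step 4: next() returns 7.
Therefore output = 7.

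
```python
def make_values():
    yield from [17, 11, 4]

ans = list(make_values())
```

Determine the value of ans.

Step 1: yield from delegates to the iterable, yielding each element.
Step 2: Collected values: [17, 11, 4].
Therefore ans = [17, 11, 4].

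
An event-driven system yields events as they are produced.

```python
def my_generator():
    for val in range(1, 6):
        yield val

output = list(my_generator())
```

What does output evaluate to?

Step 1: The generator yields each value from range(1, 6).
Step 2: list() consumes all yields: [1, 2, 3, 4, 5].
Therefore output = [1, 2, 3, 4, 5].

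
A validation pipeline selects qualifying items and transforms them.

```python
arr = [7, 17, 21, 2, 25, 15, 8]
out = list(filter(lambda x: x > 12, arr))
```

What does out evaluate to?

Step 1: Filter elements > 12:
  7: removed
  17: kept
  21: kept
  2: removed
  25: kept
  15: kept
  8: removed
Therefore out = [17, 21, 25, 15].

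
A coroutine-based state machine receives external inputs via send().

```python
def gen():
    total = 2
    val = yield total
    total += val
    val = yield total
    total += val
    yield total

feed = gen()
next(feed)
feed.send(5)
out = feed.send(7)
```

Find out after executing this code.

Step 1: next() -> yield total=2.
Step 2: send(5) -> val=5, total = 2+5 = 7, yield 7.
Step 3: send(7) -> val=7, total = 7+7 = 14, yield 14.
Therefore out = 14.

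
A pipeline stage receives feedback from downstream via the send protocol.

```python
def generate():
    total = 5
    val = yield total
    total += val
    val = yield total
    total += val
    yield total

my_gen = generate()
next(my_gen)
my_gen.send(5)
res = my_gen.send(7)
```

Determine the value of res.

Step 1: next() -> yield total=5.
Step 2: send(5) -> val=5, total = 5+5 = 10, yield 10.
Step 3: send(7) -> val=7, total = 10+7 = 17, yield 17.
Therefore res = 17.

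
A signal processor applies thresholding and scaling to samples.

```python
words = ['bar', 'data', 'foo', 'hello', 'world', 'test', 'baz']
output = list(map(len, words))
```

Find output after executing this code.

Step 1: Map len() to each word:
  'bar' -> 3
  'data' -> 4
  'foo' -> 3
  'hello' -> 5
  'world' -> 5
  'test' -> 4
  'baz' -> 3
Therefore output = [3, 4, 3, 5, 5, 4, 3].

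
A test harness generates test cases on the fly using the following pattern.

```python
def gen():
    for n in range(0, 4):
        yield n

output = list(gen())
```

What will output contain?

Step 1: The generator yields each value from range(0, 4).
Step 2: list() consumes all yields: [0, 1, 2, 3].
Therefore output = [0, 1, 2, 3].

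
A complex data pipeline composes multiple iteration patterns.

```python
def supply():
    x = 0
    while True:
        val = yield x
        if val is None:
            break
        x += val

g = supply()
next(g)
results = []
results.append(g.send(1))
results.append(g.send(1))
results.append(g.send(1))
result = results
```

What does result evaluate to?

Step 1: next(g) -> yield 0.
Step 2: send(1) -> x = 1, yield 1.
Step 3: send(1) -> x = 2, yield 2.
Step 4: send(1) -> x = 3, yield 3.
Therefore result = [1, 2, 3].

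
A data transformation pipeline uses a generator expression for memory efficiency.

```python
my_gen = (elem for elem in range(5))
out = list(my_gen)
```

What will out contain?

Step 1: Generator expression iterates range(5): [0, 1, 2, 3, 4].
Step 2: list() collects all values.
Therefore out = [0, 1, 2, 3, 4].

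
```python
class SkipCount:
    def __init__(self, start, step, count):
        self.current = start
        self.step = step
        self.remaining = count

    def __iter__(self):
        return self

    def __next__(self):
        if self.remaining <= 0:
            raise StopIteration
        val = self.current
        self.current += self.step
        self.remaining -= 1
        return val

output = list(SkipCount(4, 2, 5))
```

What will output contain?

Step 1: SkipCount starts at 4, increments by 2, for 5 steps:
  Yield 4, then current += 2
  Yield 6, then current += 2
  Yield 8, then current += 2
  Yield 10, then current += 2
  Yield 12, then current += 2
Therefore output = [4, 6, 8, 10, 12].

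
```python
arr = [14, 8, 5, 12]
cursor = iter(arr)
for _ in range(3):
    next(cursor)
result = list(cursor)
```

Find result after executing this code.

Step 1: Create iterator over [14, 8, 5, 12].
Step 2: Advance 3 positions (consuming [14, 8, 5]).
Step 3: list() collects remaining elements: [12].
Therefore result = [12].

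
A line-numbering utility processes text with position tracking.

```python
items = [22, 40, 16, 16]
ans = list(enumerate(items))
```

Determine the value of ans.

Step 1: enumerate pairs each element with its index:
  (0, 22)
  (1, 40)
  (2, 16)
  (3, 16)
Therefore ans = [(0, 22), (1, 40), (2, 16), (3, 16)].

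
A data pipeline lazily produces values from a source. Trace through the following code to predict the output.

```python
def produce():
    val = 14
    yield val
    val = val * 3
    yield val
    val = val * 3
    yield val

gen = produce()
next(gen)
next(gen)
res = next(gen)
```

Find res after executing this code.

Step 1: Trace through generator execution:
  Yield 1: val starts at 14, yield 14
  Yield 2: val = 14 * 3 = 42, yield 42
  Yield 3: val = 42 * 3 = 126, yield 126
Step 2: First next() gets 14, second next() gets the second value, third next() yields 126.
Therefore res = 126.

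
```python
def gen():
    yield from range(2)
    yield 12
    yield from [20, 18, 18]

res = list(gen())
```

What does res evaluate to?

Step 1: Trace yields in order:
  yield 0
  yield 1
  yield 12
  yield 20
  yield 18
  yield 18
Therefore res = [0, 1, 12, 20, 18, 18].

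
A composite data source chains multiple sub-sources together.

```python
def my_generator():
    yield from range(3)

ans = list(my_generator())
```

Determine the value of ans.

Step 1: yield from delegates to the iterable, yielding each element.
Step 2: Collected values: [0, 1, 2].
Therefore ans = [0, 1, 2].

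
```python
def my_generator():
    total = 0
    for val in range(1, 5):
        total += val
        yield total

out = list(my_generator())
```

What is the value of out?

Step 1: Generator accumulates running sum:
  val=1: total = 1, yield 1
  val=2: total = 3, yield 3
  val=3: total = 6, yield 6
  val=4: total = 10, yield 10
Therefore out = [1, 3, 6, 10].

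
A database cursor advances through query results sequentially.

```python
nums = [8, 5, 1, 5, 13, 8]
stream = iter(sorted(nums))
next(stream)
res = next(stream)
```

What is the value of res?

Step 1: sorted([8, 5, 1, 5, 13, 8]) = [1, 5, 5, 8, 8, 13].
Step 2: Create iterator and skip 1 elements.
Step 3: next() returns 5.
Therefore res = 5.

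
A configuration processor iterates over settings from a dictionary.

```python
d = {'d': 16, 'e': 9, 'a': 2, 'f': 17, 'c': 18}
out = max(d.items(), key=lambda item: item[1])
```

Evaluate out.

Step 1: Find item with maximum value:
  ('d', 16)
  ('e', 9)
  ('a', 2)
  ('f', 17)
  ('c', 18)
Step 2: Maximum value is 18 at key 'c'.
Therefore out = ('c', 18).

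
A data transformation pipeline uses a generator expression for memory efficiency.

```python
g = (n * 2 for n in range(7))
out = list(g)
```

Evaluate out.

Step 1: For each n in range(7), compute n*2:
  n=0: 0*2 = 0
  n=1: 1*2 = 2
  n=2: 2*2 = 4
  n=3: 3*2 = 6
  n=4: 4*2 = 8
  n=5: 5*2 = 10
  n=6: 6*2 = 12
Therefore out = [0, 2, 4, 6, 8, 10, 12].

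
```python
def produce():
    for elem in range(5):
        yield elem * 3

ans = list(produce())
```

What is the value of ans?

Step 1: For each elem in range(5), yield elem * 3:
  elem=0: yield 0 * 3 = 0
  elem=1: yield 1 * 3 = 3
  elem=2: yield 2 * 3 = 6
  elem=3: yield 3 * 3 = 9
  elem=4: yield 4 * 3 = 12
Therefore ans = [0, 3, 6, 9, 12].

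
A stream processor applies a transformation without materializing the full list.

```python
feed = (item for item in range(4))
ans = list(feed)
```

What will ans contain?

Step 1: Generator expression iterates range(4): [0, 1, 2, 3].
Step 2: list() collects all values.
Therefore ans = [0, 1, 2, 3].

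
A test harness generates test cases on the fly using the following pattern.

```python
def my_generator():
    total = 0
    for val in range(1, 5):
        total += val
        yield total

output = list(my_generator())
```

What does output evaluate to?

Step 1: Generator accumulates running sum:
  val=1: total = 1, yield 1
  val=2: total = 3, yield 3
  val=3: total = 6, yield 6
  val=4: total = 10, yield 10
Therefore output = [1, 3, 6, 10].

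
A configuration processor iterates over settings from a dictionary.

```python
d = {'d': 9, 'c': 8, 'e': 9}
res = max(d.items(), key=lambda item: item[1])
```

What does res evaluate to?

Step 1: Find item with maximum value:
  ('d', 9)
  ('c', 8)
  ('e', 9)
Step 2: Maximum value is 9 at key 'd'.
Therefore res = ('d', 9).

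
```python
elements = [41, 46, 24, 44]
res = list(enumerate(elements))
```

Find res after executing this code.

Step 1: enumerate pairs each element with its index:
  (0, 41)
  (1, 46)
  (2, 24)
  (3, 44)
Therefore res = [(0, 41), (1, 46), (2, 24), (3, 44)].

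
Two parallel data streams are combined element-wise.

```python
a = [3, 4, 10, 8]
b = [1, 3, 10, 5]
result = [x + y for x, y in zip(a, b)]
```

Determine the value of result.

Step 1: Add corresponding elements:
  3 + 1 = 4
  4 + 3 = 7
  10 + 10 = 20
  8 + 5 = 13
Therefore result = [4, 7, 20, 13].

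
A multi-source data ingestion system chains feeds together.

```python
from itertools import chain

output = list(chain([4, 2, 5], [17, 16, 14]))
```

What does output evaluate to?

Step 1: chain() concatenates iterables: [4, 2, 5] + [17, 16, 14].
Therefore output = [4, 2, 5, 17, 16, 14].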